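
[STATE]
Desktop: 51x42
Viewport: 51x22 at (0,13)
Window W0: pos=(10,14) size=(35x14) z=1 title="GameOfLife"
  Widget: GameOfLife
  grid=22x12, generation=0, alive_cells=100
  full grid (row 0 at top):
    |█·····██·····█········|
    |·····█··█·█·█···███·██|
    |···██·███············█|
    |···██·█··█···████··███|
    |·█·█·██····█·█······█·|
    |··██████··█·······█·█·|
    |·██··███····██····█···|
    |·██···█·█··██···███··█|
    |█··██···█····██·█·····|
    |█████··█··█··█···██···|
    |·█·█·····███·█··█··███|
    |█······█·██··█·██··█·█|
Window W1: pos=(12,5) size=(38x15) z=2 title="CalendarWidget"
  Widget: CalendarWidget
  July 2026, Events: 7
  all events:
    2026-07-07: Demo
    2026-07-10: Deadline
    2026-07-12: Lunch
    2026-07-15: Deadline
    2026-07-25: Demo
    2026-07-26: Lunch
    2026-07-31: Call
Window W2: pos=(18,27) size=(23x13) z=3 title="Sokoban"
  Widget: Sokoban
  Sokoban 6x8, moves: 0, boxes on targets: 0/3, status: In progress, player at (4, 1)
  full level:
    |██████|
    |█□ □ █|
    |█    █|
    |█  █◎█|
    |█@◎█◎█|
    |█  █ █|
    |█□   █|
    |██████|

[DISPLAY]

            ┃20 21 22 23 24 25* 26*              ┃ 
          ┏━┃27 28 29 30 31*                     ┃ 
          ┃ ┃                                    ┃ 
          ┠─┃                                    ┃ 
          ┃G┃                                    ┃ 
          ┃·┃                                    ┃ 
          ┃·┗━━━━━━━━━━━━━━━━━━━━━━━━━━━━━━━━━━━━┛ 
          ┃···██·█··█···████··███           ┃      
          ┃·█·█·██····█·█······█·           ┃      
          ┃··██████··█·······█·█·           ┃      
          ┃·██··███····██····█···           ┃      
          ┃·██···█·█··██···███··█           ┃      
          ┃█··██···█····██·█·····           ┃      
          ┃█████··█··█··█···██···           ┃      
          ┗━━━━━━━┏━━━━━━━━━━━━━━━━━━━━━┓━━━┛      
                  ┃ Sokoban             ┃          
                  ┠─────────────────────┨          
                  ┃██████               ┃          
                  ┃█□ □ █               ┃          
                  ┃█    █               ┃          
                  ┃█  █◎█               ┃          
                  ┃█@◎█◎█               ┃          


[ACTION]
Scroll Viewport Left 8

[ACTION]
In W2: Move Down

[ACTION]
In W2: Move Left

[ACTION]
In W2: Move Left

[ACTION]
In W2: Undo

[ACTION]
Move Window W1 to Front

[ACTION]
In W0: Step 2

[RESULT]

            ┃20 21 22 23 24 25* 26*              ┃ 
          ┏━┃27 28 29 30 31*                     ┃ 
          ┃ ┃                                    ┃ 
          ┠─┃                                    ┃ 
          ┃G┃                                    ┃ 
          ┃·┃                                    ┃ 
          ┃·┗━━━━━━━━━━━━━━━━━━━━━━━━━━━━━━━━━━━━┛ 
          ┃·······█·█·█···█······           ┃      
          ┃···············█······           ┃      
          ┃···········█··········           ┃      
          ┃·······█···█·█·█·█····           ┃      
          ┃····█···█·██····█·····           ┃      
          ┃██··██··█··█·█········           ┃      
          ┃···█·█··█··█·█····███·           ┃      
          ┗━━━━━━━┏━━━━━━━━━━━━━━━━━━━━━┓━━━┛      
                  ┃ Sokoban             ┃          
                  ┠─────────────────────┨          
                  ┃██████               ┃          
                  ┃█□ □ █               ┃          
                  ┃█    █               ┃          
                  ┃█  █◎█               ┃          
                  ┃█@◎█◎█               ┃          


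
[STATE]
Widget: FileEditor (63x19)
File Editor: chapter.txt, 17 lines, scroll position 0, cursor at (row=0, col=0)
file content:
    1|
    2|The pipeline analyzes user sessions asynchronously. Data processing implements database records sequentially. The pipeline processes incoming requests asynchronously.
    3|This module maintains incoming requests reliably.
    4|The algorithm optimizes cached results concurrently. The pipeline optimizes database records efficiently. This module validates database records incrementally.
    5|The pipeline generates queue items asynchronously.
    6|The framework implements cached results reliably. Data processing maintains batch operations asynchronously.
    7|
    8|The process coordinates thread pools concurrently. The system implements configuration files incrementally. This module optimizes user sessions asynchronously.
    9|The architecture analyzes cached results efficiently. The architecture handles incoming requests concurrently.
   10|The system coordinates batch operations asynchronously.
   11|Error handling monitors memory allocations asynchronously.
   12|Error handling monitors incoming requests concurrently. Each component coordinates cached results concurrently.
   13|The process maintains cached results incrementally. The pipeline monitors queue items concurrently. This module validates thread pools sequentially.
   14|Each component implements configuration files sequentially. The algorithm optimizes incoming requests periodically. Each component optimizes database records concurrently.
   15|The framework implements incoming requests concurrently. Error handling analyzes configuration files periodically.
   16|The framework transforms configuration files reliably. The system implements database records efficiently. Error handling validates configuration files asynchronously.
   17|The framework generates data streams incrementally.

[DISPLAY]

█                                                             ▲
The pipeline analyzes user sessions asynchronously. Data proce█
This module maintains incoming requests reliably.             ░
The algorithm optimizes cached results concurrently. The pipel░
The pipeline generates queue items asynchronously.            ░
The framework implements cached results reliably. Data process░
                                                              ░
The process coordinates thread pools concurrently. The system ░
The architecture analyzes cached results efficiently. The arch░
The system coordinates batch operations asynchronously.       ░
Error handling monitors memory allocations asynchronously.    ░
Error handling monitors incoming requests concurrently. Each c░
The process maintains cached results incrementally. The pipeli░
Each component implements configuration files sequentially. Th░
The framework implements incoming requests concurrently. Error░
The framework transforms configuration files reliably. The sys░
The framework generates data streams incrementally.           ░
                                                              ░
                                                              ▼


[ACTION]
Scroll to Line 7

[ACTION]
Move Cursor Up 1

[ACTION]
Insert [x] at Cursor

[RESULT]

x█                                                            ▲
The pipeline analyzes user sessions asynchronously. Data proce█
This module maintains incoming requests reliably.             ░
The algorithm optimizes cached results concurrently. The pipel░
The pipeline generates queue items asynchronously.            ░
The framework implements cached results reliably. Data process░
                                                              ░
The process coordinates thread pools concurrently. The system ░
The architecture analyzes cached results efficiently. The arch░
The system coordinates batch operations asynchronously.       ░
Error handling monitors memory allocations asynchronously.    ░
Error handling monitors incoming requests concurrently. Each c░
The process maintains cached results incrementally. The pipeli░
Each component implements configuration files sequentially. Th░
The framework implements incoming requests concurrently. Error░
The framework transforms configuration files reliably. The sys░
The framework generates data streams incrementally.           ░
                                                              ░
                                                              ▼


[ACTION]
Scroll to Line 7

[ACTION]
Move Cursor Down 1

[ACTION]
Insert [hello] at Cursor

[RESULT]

x                                                             ▲
Thello█e pipeline analyzes user sessions asynchronously. Data █
This module maintains incoming requests reliably.             ░
The algorithm optimizes cached results concurrently. The pipel░
The pipeline generates queue items asynchronously.            ░
The framework implements cached results reliably. Data process░
                                                              ░
The process coordinates thread pools concurrently. The system ░
The architecture analyzes cached results efficiently. The arch░
The system coordinates batch operations asynchronously.       ░
Error handling monitors memory allocations asynchronously.    ░
Error handling monitors incoming requests concurrently. Each c░
The process maintains cached results incrementally. The pipeli░
Each component implements configuration files sequentially. Th░
The framework implements incoming requests concurrently. Error░
The framework transforms configuration files reliably. The sys░
The framework generates data streams incrementally.           ░
                                                              ░
                                                              ▼


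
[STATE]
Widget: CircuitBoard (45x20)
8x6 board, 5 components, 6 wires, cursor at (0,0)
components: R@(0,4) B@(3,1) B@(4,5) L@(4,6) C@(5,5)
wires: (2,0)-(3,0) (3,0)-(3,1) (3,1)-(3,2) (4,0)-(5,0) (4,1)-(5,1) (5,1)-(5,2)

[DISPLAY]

   0 1 2 3 4 5 6 7                           
0  [.]              R                        
                                             
1                                            
                                             
2   ·                                        
    │                                        
3   · ─ B ─ ·                                
                                             
4   ·   ·               B   L                
    │   │                                    
5   ·   · ─ ·           C                    
Cursor: (0,0)                                
                                             
                                             
                                             
                                             
                                             
                                             
                                             


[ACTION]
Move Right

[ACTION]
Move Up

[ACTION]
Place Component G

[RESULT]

   0 1 2 3 4 5 6 7                           
0      [G]          R                        
                                             
1                                            
                                             
2   ·                                        
    │                                        
3   · ─ B ─ ·                                
                                             
4   ·   ·               B   L                
    │   │                                    
5   ·   · ─ ·           C                    
Cursor: (0,1)                                
                                             
                                             
                                             
                                             
                                             
                                             
                                             


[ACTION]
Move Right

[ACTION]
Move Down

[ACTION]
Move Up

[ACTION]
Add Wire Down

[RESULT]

   0 1 2 3 4 5 6 7                           
0       G  [.]      R                        
            │                                
1           ·                                
                                             
2   ·                                        
    │                                        
3   · ─ B ─ ·                                
                                             
4   ·   ·               B   L                
    │   │                                    
5   ·   · ─ ·           C                    
Cursor: (0,2)                                
                                             
                                             
                                             
                                             
                                             
                                             
                                             


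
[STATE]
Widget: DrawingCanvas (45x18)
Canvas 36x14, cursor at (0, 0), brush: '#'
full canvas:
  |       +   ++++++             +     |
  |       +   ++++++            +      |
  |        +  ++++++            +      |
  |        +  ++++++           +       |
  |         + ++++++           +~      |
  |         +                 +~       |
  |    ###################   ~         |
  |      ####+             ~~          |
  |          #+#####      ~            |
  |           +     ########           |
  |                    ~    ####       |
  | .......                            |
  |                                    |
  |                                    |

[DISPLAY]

+      +   ++++++             +              
       +   ++++++            +               
        +  ++++++            +               
        +  ++++++           +                
         + ++++++           +~               
         +                 +~                
    ###################   ~                  
      ####+             ~~                   
          #+#####      ~                     
           +     ########                    
                    ~    ####                
 .......                                     
                                             
                                             
                                             
                                             
                                             
                                             


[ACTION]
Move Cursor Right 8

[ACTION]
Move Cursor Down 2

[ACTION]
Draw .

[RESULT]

       +   ++++++             +              
       +   ++++++            +               
        .  ++++++            +               
        +  ++++++           +                
         + ++++++           +~               
         +                 +~                
    ###################   ~                  
      ####+             ~~                   
          #+#####      ~                     
           +     ########                    
                    ~    ####                
 .......                                     
                                             
                                             
                                             
                                             
                                             
                                             


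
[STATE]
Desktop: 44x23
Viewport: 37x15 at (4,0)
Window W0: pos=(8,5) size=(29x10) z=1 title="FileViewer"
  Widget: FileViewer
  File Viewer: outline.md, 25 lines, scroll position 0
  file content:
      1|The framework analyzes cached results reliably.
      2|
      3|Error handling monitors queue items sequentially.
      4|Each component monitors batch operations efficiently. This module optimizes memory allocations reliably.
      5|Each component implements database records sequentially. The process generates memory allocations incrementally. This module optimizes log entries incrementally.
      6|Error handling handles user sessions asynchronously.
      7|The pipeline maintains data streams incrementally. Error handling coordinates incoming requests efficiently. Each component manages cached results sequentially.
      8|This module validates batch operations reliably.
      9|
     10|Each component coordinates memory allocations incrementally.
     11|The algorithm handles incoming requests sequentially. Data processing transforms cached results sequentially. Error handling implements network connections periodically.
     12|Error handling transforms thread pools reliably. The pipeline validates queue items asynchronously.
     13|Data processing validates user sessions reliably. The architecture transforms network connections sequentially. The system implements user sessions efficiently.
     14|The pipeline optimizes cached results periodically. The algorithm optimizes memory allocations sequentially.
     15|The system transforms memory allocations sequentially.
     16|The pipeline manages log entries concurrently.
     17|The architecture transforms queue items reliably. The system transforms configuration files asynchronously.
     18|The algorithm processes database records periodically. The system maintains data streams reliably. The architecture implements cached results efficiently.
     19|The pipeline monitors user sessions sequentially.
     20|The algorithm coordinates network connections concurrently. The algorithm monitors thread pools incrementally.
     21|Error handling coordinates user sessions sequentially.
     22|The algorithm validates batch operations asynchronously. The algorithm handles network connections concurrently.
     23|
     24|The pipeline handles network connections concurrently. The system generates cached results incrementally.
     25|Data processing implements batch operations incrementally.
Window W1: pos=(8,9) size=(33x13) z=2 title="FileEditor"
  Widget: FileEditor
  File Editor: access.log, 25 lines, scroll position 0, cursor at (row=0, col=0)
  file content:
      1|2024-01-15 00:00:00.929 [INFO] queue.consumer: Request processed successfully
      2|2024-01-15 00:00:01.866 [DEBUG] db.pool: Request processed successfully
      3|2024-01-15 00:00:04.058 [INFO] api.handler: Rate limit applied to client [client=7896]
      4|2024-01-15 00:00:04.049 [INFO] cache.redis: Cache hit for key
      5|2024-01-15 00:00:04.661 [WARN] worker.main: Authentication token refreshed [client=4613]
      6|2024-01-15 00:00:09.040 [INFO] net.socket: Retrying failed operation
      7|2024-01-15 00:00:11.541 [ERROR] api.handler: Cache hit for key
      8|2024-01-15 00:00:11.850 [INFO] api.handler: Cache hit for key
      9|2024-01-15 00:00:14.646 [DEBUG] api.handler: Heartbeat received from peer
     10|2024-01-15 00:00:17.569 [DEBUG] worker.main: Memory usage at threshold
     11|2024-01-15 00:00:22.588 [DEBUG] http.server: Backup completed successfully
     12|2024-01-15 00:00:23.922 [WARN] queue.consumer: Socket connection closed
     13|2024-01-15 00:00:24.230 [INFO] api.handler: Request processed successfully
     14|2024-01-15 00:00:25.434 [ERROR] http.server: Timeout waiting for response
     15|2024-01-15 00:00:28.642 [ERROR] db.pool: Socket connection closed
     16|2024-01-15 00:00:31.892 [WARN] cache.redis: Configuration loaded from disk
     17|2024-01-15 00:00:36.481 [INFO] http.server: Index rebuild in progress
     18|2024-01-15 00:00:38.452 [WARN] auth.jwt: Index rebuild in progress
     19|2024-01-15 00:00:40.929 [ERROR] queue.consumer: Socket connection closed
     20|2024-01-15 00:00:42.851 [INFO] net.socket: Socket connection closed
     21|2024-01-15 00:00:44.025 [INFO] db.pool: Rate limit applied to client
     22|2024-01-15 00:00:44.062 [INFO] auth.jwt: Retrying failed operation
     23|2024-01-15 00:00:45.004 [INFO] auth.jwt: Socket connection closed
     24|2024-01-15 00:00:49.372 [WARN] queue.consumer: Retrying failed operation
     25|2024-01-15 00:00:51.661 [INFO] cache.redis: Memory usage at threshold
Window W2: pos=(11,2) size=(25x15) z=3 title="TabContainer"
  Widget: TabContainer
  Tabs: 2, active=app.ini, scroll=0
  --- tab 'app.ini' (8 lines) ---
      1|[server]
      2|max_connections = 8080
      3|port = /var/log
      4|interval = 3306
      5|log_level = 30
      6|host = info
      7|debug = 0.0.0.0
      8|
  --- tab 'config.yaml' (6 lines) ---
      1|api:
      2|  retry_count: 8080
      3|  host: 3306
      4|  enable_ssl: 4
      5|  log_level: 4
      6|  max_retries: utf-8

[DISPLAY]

                                     
                                     
       ┏━━━━━━━━━━━━━━━━━━━━━━━┓     
       ┃ TabContainer          ┃     
       ┠───────────────────────┨     
    ┏━━┃[app.ini]│ config.yaml ┃┓    
    ┃ F┃───────────────────────┃┃    
    ┠──┃[server]               ┃┨    
    ┃Th┃max_connections = 8080 ┃┃    
    ┏━━┃port = /var/log        ┃━━━━┓
    ┃ F┃interval = 3306        ┃    ┃
    ┠──┃log_level = 30         ┃────┨
    ┃█0┃host = info            ┃FO]▲┃
    ┃20┃debug = 0.0.0.0        ┃BUG█┃
    ┃20┃                       ┃FO]░┃


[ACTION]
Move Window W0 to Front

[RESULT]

                                     
                                     
       ┏━━━━━━━━━━━━━━━━━━━━━━━┓     
       ┃ TabContainer          ┃     
       ┠───────────────────────┨     
    ┏━━━━━━━━━━━━━━━━━━━━━━━━━━━┓    
    ┃ FileViewer                ┃    
    ┠───────────────────────────┨    
    ┃The framework analyzes cac▲┃    
    ┃                          █┃━━━┓
    ┃Error handling monitors qu░┃   ┃
    ┃Each component monitors ba░┃───┨
    ┃Each component implements ░┃O]▲┃
    ┃Error handling handles use▼┃UG█┃
    ┗━━━━━━━━━━━━━━━━━━━━━━━━━━━┛O]░┃


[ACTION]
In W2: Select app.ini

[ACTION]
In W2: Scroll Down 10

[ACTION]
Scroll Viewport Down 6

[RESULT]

    ┃ FileViewer                ┃    
    ┠───────────────────────────┨    
    ┃The framework analyzes cac▲┃    
    ┃                          █┃━━━┓
    ┃Error handling monitors qu░┃   ┃
    ┃Each component monitors ba░┃───┨
    ┃Each component implements ░┃O]▲┃
    ┃Error handling handles use▼┃UG█┃
    ┗━━━━━━━━━━━━━━━━━━━━━━━━━━━┛O]░┃
    ┃20┃                       ┃FO]░┃
    ┃20┗━━━━━━━━━━━━━━━━━━━━━━━┛RN]░┃
    ┃2024-01-15 00:00:09.040 [INFO]░┃
    ┃2024-01-15 00:00:11.541 [ERROR░┃
    ┃2024-01-15 00:00:11.850 [INFO]░┃
    ┃2024-01-15 00:00:14.646 [DEBUG▼┃


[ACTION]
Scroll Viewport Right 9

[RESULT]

 ┃ FileViewer                ┃       
 ┠───────────────────────────┨       
 ┃The framework analyzes cac▲┃       
 ┃                          █┃━━━┓   
 ┃Error handling monitors qu░┃   ┃   
 ┃Each component monitors ba░┃───┨   
 ┃Each component implements ░┃O]▲┃   
 ┃Error handling handles use▼┃UG█┃   
 ┗━━━━━━━━━━━━━━━━━━━━━━━━━━━┛O]░┃   
 ┃20┃                       ┃FO]░┃   
 ┃20┗━━━━━━━━━━━━━━━━━━━━━━━┛RN]░┃   
 ┃2024-01-15 00:00:09.040 [INFO]░┃   
 ┃2024-01-15 00:00:11.541 [ERROR░┃   
 ┃2024-01-15 00:00:11.850 [INFO]░┃   
 ┃2024-01-15 00:00:14.646 [DEBUG▼┃   


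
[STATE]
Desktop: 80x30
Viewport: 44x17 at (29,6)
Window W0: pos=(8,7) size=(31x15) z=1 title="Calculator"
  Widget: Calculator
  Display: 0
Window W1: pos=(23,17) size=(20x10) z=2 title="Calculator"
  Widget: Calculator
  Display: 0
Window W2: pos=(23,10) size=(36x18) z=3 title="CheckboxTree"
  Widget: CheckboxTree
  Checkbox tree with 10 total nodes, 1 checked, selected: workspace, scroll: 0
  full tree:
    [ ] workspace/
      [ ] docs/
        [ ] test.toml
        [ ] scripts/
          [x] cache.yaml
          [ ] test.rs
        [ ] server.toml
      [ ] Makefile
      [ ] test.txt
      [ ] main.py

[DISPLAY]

                                            
━━━━━━━━━┓                                  
         ┃                                  
─────────┨                                  
━━━━━━━━━━━━━━━━━━━━━━━━━━━━━┓              
kboxTree                     ┃              
─────────────────────────────┨              
workspace/                   ┃              
] docs/                      ┃              
[ ] test.toml                ┃              
[-] scripts/                 ┃              
  [x] cache.yaml             ┃              
  [ ] test.rs                ┃              
[ ] server.toml              ┃              
] Makefile                   ┃              
] test.txt                   ┃              
] main.py                    ┃              


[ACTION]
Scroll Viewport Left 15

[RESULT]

                                            
━━━━━━━━━━━━━━━━━━━━━━━━┓                   
ulator                  ┃                   
────────────────────────┨                   
         ┏━━━━━━━━━━━━━━━━━━━━━━━━━━━━━━━━━━
───┬───┬─┃ CheckboxTree                     
 8 │ 9 │ ┠──────────────────────────────────
───┼───┼─┃>[-] workspace/                   
 5 │ 6 │ ┃   [-] docs/                      
───┼───┼─┃     [ ] test.toml                
 2 │ 3 │ ┃     [-] scripts/                 
───┼───┼─┃       [x] cache.yaml             
 . │ = │ ┃       [ ] test.rs                
───┼───┼─┃     [ ] server.toml              
 MC│ MR│ ┃   [ ] Makefile                   
━━━━━━━━━┃   [ ] test.txt                   
         ┃   [ ] main.py                    


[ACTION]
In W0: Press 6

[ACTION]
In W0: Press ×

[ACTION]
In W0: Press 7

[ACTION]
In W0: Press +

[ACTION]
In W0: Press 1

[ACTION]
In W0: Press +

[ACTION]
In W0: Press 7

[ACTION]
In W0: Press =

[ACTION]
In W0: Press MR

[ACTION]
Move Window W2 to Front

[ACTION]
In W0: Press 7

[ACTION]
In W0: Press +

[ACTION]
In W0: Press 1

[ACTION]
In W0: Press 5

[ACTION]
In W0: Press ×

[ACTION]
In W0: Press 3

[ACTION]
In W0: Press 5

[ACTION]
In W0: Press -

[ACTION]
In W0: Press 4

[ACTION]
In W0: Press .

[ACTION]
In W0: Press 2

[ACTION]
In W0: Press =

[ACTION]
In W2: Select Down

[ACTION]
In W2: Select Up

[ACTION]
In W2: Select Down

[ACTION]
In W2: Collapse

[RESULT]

                                            
━━━━━━━━━━━━━━━━━━━━━━━━┓                   
ulator                  ┃                   
────────────────────────┨                   
         ┏━━━━━━━━━━━━━━━━━━━━━━━━━━━━━━━━━━
───┬───┬─┃ CheckboxTree                     
 8 │ 9 │ ┠──────────────────────────────────
───┼───┼─┃ [-] workspace/                   
 5 │ 6 │ ┃>  [-] docs/                      
───┼───┼─┃   [ ] Makefile                   
 2 │ 3 │ ┃   [ ] test.txt                   
───┼───┼─┃   [ ] main.py                    
 . │ = │ ┃                                  
───┼───┼─┃                                  
 MC│ MR│ ┃                                  
━━━━━━━━━┃                                  
         ┃                                  


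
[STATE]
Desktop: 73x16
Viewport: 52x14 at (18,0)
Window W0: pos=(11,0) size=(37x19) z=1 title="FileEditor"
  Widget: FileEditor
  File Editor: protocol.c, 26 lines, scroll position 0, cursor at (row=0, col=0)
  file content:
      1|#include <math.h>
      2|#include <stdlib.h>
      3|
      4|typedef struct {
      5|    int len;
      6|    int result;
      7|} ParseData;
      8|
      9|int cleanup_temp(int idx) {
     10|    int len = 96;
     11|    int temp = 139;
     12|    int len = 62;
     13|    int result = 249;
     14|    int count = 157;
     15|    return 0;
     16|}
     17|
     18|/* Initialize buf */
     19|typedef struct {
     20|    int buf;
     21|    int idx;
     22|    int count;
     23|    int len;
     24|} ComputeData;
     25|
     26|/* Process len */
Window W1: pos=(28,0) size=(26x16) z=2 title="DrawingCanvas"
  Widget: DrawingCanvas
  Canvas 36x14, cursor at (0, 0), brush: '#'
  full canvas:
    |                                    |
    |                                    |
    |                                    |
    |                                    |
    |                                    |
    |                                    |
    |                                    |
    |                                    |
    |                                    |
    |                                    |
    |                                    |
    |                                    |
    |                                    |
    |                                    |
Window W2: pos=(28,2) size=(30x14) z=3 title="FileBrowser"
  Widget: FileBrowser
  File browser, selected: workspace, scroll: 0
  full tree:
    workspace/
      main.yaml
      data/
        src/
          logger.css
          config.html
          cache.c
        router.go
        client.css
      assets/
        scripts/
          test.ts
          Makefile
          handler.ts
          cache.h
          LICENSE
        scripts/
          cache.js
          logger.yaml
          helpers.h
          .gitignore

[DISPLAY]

━━━━━━━━━━┏━━━━━━━━━━━━━━━━━━━━━━━━┓                
ditor     ┃ DrawingCanvas          ┃                
──────────┏━━━━━━━━━━━━━━━━━━━━━━━━━━━━┓            
de <math.h┃ FileBrowser                ┃            
de <stdlib┠────────────────────────────┨            
          ┃> [-] workspace/            ┃            
f struct {┃    main.yaml               ┃            
t len;    ┃    [+] data/               ┃            
t result; ┃    [+] assets/             ┃            
eData;    ┃                            ┃            
          ┃                            ┃            
eanup_temp┃                            ┃            
t len = 96┃                            ┃            
t temp = 1┃                            ┃            


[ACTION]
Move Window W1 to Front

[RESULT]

━━━━━━━━━━┏━━━━━━━━━━━━━━━━━━━━━━━━┓                
ditor     ┃ DrawingCanvas          ┃                
──────────┠────────────────────────┨━━━┓            
de <math.h┃+                       ┃   ┃            
de <stdlib┃                        ┃───┨            
          ┃                        ┃   ┃            
f struct {┃                        ┃   ┃            
t len;    ┃                        ┃   ┃            
t result; ┃                        ┃   ┃            
eData;    ┃                        ┃   ┃            
          ┃                        ┃   ┃            
eanup_temp┃                        ┃   ┃            
t len = 96┃                        ┃   ┃            
t temp = 1┃                        ┃   ┃            


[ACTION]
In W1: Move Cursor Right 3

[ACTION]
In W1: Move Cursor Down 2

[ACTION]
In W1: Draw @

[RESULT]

━━━━━━━━━━┏━━━━━━━━━━━━━━━━━━━━━━━━┓                
ditor     ┃ DrawingCanvas          ┃                
──────────┠────────────────────────┨━━━┓            
de <math.h┃                        ┃   ┃            
de <stdlib┃                        ┃───┨            
          ┃   @                    ┃   ┃            
f struct {┃                        ┃   ┃            
t len;    ┃                        ┃   ┃            
t result; ┃                        ┃   ┃            
eData;    ┃                        ┃   ┃            
          ┃                        ┃   ┃            
eanup_temp┃                        ┃   ┃            
t len = 96┃                        ┃   ┃            
t temp = 1┃                        ┃   ┃            


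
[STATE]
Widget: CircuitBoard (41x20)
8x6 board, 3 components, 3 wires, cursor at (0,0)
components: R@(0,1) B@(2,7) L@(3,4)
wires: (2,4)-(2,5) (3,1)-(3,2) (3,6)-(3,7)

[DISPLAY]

   0 1 2 3 4 5 6 7                       
0  [.]  R                                
                                         
1                                        
                                         
2                   · ─ ·       B        
                                         
3       · ─ ·       L       · ─ ·        
                                         
4                                        
                                         
5                                        
Cursor: (0,0)                            
                                         
                                         
                                         
                                         
                                         
                                         
                                         


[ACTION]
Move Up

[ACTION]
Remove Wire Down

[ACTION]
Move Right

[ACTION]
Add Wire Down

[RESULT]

   0 1 2 3 4 5 6 7                       
0      [R]                               
        │                                
1       ·                                
                                         
2                   · ─ ·       B        
                                         
3       · ─ ·       L       · ─ ·        
                                         
4                                        
                                         
5                                        
Cursor: (0,1)                            
                                         
                                         
                                         
                                         
                                         
                                         
                                         


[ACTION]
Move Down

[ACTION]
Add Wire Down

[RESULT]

   0 1 2 3 4 5 6 7                       
0       R                                
        │                                
1      [.]                               
        │                                
2       ·           · ─ ·       B        
                                         
3       · ─ ·       L       · ─ ·        
                                         
4                                        
                                         
5                                        
Cursor: (1,1)                            
                                         
                                         
                                         
                                         
                                         
                                         
                                         


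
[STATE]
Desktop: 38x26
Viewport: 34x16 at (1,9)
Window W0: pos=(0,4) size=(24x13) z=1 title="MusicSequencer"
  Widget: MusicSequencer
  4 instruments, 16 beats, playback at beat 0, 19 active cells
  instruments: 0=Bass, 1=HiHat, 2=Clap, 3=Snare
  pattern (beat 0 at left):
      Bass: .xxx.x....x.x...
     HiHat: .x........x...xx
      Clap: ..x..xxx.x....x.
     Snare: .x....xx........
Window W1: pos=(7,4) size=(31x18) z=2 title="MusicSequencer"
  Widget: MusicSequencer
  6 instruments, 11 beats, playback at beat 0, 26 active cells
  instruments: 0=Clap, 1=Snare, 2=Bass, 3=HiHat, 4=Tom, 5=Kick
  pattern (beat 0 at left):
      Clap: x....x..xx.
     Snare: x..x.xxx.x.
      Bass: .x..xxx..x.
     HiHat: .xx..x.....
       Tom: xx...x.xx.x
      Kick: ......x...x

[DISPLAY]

 HiHat┃ Snare█··█·███·█·          
  Clap┃  Bass·█··███··█·          
 Snare┃ HiHat·██··█·····          
      ┃   Tom██···█·██·█          
      ┃  Kick······█···█          
      ┃                           
      ┃                           
━━━━━━┃                           
      ┃                           
      ┃                           
      ┃                           
      ┃                           
      ┗━━━━━━━━━━━━━━━━━━━━━━━━━━━
                                  
                                  
                                  


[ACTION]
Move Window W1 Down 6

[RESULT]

 HiHat┃ MusicSequencer            
  Clap┠───────────────────────────
 Snare┃      ▼1234567890          
      ┃  Clap█····█··██·          
      ┃ Snare█··█·███·█·          
      ┃  Bass·█··███··█·          
      ┃ HiHat·██··█·····          
━━━━━━┃   Tom██···█·██·█          
      ┃  Kick······█···█          
      ┃                           
      ┃                           
      ┃                           
      ┃                           
      ┃                           
      ┃                           
      ┃                           


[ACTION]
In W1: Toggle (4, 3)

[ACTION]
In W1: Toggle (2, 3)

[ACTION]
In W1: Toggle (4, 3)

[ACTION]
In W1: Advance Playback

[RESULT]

 HiHat┃ MusicSequencer            
  Clap┠───────────────────────────
 Snare┃      0▼234567890          
      ┃  Clap█····█··██·          
      ┃ Snare█··█·███·█·          
      ┃  Bass·█·████··█·          
      ┃ HiHat·██··█·····          
━━━━━━┃   Tom██···█·██·█          
      ┃  Kick······█···█          
      ┃                           
      ┃                           
      ┃                           
      ┃                           
      ┃                           
      ┃                           
      ┃                           
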